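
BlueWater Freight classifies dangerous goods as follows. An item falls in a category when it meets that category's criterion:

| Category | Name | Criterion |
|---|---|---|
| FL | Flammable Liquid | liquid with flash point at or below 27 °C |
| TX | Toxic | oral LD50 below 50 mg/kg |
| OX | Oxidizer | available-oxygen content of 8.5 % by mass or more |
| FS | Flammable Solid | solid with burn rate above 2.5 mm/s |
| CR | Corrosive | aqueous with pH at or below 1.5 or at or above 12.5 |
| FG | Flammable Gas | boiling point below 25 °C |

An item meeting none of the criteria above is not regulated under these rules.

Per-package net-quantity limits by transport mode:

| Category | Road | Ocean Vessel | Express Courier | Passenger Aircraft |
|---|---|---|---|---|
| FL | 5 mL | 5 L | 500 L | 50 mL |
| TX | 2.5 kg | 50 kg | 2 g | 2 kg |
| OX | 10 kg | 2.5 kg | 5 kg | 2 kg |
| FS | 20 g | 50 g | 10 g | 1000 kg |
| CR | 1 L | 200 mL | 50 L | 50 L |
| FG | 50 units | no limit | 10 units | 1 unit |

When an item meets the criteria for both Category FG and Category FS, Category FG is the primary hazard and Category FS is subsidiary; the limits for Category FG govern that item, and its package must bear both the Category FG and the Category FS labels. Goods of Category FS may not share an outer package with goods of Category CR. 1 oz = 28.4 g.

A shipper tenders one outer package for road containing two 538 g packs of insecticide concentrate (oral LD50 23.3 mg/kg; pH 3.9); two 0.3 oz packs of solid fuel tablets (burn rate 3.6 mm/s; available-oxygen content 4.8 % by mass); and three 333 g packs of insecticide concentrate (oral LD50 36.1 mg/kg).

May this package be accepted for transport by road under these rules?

Yes

Oral LD50 23.3 mg/kg meets the Category TX criterion (Toxic), so the insecticide concentrate is Category TX.
The solid fuel tablets have burn rate 3.6 mm/s, which is > 2.5 mm/s, so they are Category FS (Flammable Solid).
The insecticide concentrate has oral LD50 36.1 mg/kg, which is < 50 mg/kg, so it is Category TX (Toxic).
Category FS quantity: two 0.3 oz packs = 17.04 g.
17.04 g is within the road limit of 20 g for Category FS.
Category TX net quantity: (two 538 g packs = 1.076 kg) + (three 333 g packs = 999 g) = 2.075 kg.
2.075 kg ≤ 2.5 kg (road limit, Category TX) — within limit.
The segregation rule (Category FS with Category CR) does not apply to Category FS with Category TX.
Every hazard category is within its road limit and no segregation rule is violated.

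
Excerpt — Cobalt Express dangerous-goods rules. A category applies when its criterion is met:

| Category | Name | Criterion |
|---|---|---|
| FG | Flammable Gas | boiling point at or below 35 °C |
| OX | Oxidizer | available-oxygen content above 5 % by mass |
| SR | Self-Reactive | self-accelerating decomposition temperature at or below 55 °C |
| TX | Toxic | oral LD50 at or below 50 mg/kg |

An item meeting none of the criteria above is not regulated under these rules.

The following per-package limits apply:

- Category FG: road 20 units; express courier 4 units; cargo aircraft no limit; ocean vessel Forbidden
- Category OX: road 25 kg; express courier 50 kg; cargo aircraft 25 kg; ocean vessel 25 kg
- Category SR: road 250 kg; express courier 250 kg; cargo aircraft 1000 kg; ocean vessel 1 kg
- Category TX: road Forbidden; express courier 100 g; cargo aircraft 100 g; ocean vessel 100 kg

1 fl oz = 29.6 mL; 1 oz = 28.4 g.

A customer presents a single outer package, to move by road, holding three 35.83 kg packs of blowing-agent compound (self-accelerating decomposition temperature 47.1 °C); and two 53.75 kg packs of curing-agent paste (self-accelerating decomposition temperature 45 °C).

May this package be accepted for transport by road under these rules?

Yes

Self-accelerating decomposition temperature 47.1 °C meets the Category SR criterion (Self-Reactive), so the blowing-agent compound is Category SR.
The curing-agent paste has self-accelerating decomposition temperature 45 °C, which is ≤ 55 °C, so it is Category SR (Self-Reactive).
Total Category SR: (three 35.83 kg packs = 107.49 kg) + (two 53.75 kg packs = 107.5 kg) = 214.99 kg.
214.99 kg is within the road limit of 250 kg for Category SR.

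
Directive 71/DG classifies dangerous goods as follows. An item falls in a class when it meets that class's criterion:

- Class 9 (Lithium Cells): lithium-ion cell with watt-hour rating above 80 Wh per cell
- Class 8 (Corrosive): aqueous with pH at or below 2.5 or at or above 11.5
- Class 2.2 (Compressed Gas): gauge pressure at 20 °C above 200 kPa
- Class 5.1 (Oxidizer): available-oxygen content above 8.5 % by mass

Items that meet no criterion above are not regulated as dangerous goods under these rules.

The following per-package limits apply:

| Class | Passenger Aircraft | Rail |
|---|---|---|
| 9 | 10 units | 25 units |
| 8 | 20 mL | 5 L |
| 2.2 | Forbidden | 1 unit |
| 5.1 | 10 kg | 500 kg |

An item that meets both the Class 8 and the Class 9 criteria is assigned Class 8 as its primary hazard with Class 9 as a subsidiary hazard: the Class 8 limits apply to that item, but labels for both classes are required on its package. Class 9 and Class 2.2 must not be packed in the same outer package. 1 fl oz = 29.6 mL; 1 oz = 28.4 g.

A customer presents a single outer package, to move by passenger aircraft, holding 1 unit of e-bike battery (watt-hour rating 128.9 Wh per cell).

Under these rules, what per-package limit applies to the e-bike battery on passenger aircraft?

10 units

Watt-hour rating 128.9 Wh per cell meets the Class 9 criterion (Lithium Cells), so the e-bike battery is Class 9.
The passenger aircraft limit for Class 9 is 10 units.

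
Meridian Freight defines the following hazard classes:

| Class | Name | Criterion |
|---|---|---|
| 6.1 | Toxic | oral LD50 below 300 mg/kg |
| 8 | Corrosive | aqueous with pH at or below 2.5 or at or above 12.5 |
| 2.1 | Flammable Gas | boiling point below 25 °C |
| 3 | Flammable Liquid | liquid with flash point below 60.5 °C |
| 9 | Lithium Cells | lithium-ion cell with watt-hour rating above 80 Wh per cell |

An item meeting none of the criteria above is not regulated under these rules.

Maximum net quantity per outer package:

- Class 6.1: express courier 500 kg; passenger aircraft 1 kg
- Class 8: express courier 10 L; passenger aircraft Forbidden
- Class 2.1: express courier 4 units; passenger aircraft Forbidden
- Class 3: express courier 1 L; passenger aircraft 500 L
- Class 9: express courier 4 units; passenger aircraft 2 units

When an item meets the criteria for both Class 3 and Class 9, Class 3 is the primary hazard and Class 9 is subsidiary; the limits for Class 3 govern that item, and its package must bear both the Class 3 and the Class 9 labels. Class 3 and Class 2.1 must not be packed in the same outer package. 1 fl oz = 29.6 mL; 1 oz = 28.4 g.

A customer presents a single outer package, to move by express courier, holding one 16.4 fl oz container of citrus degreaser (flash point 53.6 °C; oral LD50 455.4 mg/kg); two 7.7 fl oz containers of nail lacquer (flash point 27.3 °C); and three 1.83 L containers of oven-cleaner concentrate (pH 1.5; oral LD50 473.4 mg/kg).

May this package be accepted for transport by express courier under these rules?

Yes

The citrus degreaser has flash point 53.6 °C, which is < 60.5 °C, so it is Class 3 (Flammable Liquid).
Nail lacquer: flash point 27.3 °C < 60.5 °C → Class 3 (Flammable Liquid).
pH 1.5 meets the Class 8 criterion (Corrosive), so the oven-cleaner concentrate is Class 8.
Total Class 3: (one 16.4 fl oz container = 485.44 mL) + (two 7.7 fl oz containers = 455.84 mL) = 941.28 mL.
941.28 mL ≤ 1 L (express courier limit, Class 3) — within limit.
Class 8 quantity: three 1.83 L containers = 5.49 L.
5.49 L is within the express courier limit of 10 L for Class 8.
The segregation rule (Class 3 with Class 2.1) does not apply to Class 3 with Class 8.
Every hazard class is within its express courier limit and no segregation rule is violated.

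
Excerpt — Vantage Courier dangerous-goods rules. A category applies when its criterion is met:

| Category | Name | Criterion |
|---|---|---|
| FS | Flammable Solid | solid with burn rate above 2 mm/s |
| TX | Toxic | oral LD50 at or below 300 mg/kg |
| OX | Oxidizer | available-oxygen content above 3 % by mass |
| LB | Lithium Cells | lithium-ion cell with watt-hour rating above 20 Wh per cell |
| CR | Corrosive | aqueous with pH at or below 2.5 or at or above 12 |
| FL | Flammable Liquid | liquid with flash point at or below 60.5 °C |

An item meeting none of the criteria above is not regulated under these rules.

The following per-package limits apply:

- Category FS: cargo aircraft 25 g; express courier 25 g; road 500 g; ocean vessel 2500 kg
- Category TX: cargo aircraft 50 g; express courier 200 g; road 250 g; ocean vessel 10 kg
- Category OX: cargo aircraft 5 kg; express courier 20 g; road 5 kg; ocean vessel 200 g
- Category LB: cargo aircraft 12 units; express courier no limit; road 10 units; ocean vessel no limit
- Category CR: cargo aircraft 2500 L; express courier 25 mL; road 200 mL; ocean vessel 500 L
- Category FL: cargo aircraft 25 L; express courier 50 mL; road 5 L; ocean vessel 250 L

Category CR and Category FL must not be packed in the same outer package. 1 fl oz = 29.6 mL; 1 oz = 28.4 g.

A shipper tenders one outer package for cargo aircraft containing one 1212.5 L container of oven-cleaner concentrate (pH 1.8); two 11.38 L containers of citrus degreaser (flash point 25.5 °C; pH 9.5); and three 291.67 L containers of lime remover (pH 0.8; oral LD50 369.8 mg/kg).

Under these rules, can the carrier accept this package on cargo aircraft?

No

With pH 1.8 (≤ 2.5), the oven-cleaner concentrate falls in Category CR.
With flash point 25.5 °C (≤ 60.5 °C), the citrus degreaser falls in Category FL.
The lime remover has pH 0.8, which is ≤ 2.5, so it is Category CR (Corrosive).
Category CR net quantity: 1212.5 L + (three 291.67 L containers = 875.01 L) = 2087.51 L.
2087.51 L ≤ 2500 L (cargo aircraft limit, Category CR) — within limit.
Category FL quantity: two 11.38 L containers = 22.76 L.
22.76 L ≤ 25 L (cargo aircraft limit, Category FL) — within limit.
Category CR and Category FL may not share an outer package.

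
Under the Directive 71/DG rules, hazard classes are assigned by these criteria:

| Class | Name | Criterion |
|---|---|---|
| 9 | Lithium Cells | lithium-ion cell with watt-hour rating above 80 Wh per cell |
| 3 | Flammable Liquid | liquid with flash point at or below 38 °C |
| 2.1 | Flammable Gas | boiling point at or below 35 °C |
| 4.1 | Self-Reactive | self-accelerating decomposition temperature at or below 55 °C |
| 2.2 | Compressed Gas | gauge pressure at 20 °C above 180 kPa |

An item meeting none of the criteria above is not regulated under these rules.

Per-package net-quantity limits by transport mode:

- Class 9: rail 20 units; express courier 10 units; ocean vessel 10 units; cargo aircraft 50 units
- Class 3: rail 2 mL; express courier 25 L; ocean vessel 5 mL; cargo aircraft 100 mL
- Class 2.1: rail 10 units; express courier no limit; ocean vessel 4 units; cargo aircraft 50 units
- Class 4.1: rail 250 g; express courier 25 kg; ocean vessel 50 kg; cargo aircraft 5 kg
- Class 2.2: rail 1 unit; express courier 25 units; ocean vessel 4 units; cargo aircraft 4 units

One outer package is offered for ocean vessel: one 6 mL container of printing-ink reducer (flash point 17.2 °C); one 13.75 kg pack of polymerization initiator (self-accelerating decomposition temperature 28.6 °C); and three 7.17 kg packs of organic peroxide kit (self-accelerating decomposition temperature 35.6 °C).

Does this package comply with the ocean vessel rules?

Flash point 17.2 °C meets the Class 3 criterion (Flammable Liquid), so the printing-ink reducer is Class 3.
Polymerization initiator: self-accelerating decomposition temperature 28.6 °C ≤ 55 °C → Class 4.1 (Self-Reactive).
Self-accelerating decomposition temperature 35.6 °C meets the Class 4.1 criterion (Self-Reactive), so the organic peroxide kit is Class 4.1.
Class 3 quantity: 6 mL.
6 mL exceeds the ocean vessel limit of 5 mL for Class 3.
Class 4.1 net quantity: 13.75 kg + (three 7.17 kg packs = 21.51 kg) = 35.26 kg.
35.26 kg is within the ocean vessel limit of 50 kg for Class 4.1.

No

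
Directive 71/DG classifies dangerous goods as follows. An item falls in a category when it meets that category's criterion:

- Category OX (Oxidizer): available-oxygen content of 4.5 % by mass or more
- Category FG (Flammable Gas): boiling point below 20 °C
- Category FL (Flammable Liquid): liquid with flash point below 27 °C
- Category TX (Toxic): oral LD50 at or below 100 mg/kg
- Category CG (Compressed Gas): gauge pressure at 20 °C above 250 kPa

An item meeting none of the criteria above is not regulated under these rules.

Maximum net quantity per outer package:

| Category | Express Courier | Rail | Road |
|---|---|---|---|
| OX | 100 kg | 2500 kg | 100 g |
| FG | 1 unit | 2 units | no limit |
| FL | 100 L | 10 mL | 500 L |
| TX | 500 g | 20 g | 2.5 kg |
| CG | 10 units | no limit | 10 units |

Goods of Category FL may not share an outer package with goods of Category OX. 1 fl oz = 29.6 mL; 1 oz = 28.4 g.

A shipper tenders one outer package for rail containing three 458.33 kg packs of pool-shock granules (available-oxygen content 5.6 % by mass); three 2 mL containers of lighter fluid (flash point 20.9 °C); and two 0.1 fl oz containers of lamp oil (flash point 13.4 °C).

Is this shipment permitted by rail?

No

The pool-shock granules have available-oxygen content 5.6 % by mass, which is ≥ 4.5 % by mass, so they are Category OX (Oxidizer).
Flash point 20.9 °C meets the Category FL criterion (Flammable Liquid), so the lighter fluid is Category FL.
Flash point 13.4 °C meets the Category FL criterion (Flammable Liquid), so the lamp oil is Category FL.
Total Category FL: (three 2 mL containers = 6 mL) + (two 0.1 fl oz containers = 5.92 mL) = 11.92 mL.
That exceeds the Category FL rail limit of 10 mL.
Category OX quantity: three 458.33 kg packs = 1374.99 kg.
1374.99 kg ≤ 2500 kg (rail limit, Category OX) — within limit.
Category FL and Category OX may not share an outer package.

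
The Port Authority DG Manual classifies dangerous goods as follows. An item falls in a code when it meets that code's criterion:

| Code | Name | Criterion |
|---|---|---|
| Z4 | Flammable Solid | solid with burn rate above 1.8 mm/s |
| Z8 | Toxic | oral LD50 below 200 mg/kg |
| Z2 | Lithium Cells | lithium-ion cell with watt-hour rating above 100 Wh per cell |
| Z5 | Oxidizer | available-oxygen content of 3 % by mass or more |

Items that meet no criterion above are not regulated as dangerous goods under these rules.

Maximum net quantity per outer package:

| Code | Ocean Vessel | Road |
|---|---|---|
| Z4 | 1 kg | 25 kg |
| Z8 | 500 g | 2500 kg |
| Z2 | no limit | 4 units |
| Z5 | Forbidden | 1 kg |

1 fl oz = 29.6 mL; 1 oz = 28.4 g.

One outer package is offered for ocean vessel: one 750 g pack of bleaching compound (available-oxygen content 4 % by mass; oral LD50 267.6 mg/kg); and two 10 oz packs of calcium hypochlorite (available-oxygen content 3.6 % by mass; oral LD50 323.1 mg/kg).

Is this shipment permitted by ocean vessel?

The bleaching compound has available-oxygen content 4 % by mass, which is ≥ 3 % by mass, so it is Code Z5 (Oxidizer).
Calcium hypochlorite: available-oxygen content 3.6 % by mass ≥ 3 % by mass → Code Z5 (Oxidizer).
Total Code Z5: 750 g + (two 10 oz packs = 568 g) = 1.318 kg.
Code Z5 is Forbidden by ocean vessel.

No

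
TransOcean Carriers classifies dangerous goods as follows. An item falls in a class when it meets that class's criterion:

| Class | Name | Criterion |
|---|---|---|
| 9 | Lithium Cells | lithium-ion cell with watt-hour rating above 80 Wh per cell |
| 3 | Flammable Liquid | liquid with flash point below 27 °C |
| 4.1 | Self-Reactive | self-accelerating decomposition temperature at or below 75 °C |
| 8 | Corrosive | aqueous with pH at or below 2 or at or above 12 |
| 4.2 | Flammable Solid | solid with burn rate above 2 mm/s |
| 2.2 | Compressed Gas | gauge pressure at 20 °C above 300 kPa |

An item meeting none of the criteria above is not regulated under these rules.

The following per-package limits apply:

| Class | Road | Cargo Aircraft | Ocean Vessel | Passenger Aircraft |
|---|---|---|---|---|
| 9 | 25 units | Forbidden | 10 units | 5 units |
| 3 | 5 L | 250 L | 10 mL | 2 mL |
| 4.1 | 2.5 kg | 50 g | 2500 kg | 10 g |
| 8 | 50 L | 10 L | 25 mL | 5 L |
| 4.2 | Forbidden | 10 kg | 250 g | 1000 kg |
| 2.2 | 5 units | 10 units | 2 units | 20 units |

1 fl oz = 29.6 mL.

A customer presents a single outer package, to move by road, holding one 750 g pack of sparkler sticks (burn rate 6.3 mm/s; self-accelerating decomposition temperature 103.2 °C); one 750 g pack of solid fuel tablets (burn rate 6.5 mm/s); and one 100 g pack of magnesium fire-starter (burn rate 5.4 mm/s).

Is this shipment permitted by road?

Sparkler sticks: burn rate 6.3 mm/s > 2 mm/s → Class 4.2 (Flammable Solid).
With burn rate 6.5 mm/s (> 2 mm/s), the solid fuel tablets fall in Class 4.2.
Burn rate 5.4 mm/s meets the Class 4.2 criterion (Flammable Solid), so the magnesium fire-starter is Class 4.2.
Total Class 4.2: 750 g + 750 g + 100 g = 1.6 kg.
By road, Class 4.2 is Forbidden regardless of quantity.

No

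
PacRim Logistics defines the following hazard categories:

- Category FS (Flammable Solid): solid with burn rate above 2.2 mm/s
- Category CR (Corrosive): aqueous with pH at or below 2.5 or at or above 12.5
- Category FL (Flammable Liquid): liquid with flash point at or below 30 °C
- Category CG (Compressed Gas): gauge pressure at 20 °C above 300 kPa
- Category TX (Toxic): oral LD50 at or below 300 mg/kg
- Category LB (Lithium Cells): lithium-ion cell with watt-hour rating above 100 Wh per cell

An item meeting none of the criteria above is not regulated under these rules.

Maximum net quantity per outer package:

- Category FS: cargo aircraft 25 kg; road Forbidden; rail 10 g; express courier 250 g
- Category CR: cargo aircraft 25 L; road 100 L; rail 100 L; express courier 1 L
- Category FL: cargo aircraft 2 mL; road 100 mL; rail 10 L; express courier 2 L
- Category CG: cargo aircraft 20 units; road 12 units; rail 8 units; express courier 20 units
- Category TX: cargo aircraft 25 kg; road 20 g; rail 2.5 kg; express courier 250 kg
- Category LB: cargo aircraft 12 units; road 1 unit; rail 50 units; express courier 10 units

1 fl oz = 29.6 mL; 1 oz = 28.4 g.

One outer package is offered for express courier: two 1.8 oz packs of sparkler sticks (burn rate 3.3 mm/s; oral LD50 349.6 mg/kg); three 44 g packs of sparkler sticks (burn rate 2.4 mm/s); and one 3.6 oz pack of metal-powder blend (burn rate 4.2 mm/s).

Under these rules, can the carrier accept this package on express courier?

No

The sparkler sticks have burn rate 3.3 mm/s, which is > 2.2 mm/s, so they are Category FS (Flammable Solid).
Burn rate 2.4 mm/s meets the Category FS criterion (Flammable Solid), so the sparkler sticks are Category FS.
With burn rate 4.2 mm/s (> 2.2 mm/s), the metal-powder blend falls in Category FS.
Category FS net quantity: (two 1.8 oz packs = 102.24 g) + (three 44 g packs = 132 g) + (one 3.6 oz pack = 102.24 g) = 336.48 g.
That exceeds the Category FS express courier limit of 250 g.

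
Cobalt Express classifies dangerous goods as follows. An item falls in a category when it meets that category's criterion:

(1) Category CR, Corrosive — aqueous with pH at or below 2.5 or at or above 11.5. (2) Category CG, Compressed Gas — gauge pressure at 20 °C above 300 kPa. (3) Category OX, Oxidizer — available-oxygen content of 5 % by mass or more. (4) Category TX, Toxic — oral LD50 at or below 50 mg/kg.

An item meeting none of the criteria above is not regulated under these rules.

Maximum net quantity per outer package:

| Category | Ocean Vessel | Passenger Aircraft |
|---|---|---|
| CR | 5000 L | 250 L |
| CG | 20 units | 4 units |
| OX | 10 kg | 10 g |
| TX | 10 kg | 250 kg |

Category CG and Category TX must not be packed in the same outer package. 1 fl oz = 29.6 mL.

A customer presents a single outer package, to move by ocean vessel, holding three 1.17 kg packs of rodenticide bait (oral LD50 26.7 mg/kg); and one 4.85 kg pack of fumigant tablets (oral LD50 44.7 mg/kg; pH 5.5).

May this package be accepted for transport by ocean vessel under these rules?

Oral LD50 26.7 mg/kg meets the Category TX criterion (Toxic), so the rodenticide bait is Category TX.
The fumigant tablets have oral LD50 44.7 mg/kg, which is ≤ 50 mg/kg, so they are Category TX (Toxic).
Category TX net quantity: (three 1.17 kg packs = 3.51 kg) + 4.85 kg = 8.36 kg.
8.36 kg ≤ 10 kg (ocean vessel limit, Category TX) — within limit.

Yes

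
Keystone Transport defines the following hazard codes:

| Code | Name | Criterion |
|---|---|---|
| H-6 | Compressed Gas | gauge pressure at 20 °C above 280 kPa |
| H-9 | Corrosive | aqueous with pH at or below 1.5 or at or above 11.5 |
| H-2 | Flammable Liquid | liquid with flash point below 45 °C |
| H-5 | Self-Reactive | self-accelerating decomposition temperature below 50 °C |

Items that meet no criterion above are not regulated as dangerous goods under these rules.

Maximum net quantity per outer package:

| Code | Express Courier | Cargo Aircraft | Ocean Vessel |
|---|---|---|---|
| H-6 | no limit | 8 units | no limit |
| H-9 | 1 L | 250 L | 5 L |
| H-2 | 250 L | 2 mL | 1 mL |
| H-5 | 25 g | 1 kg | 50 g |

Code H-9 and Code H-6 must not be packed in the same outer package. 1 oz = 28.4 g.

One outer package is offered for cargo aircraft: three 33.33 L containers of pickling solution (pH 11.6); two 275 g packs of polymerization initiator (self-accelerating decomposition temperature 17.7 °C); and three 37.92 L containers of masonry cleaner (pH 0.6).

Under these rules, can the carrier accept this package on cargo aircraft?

Yes

pH 11.6 meets the Code H-9 criterion (Corrosive), so the pickling solution is Code H-9.
With self-accelerating decomposition temperature 17.7 °C (< 50 °C), the polymerization initiator falls in Code H-5.
With pH 0.6 (≤ 1.5), the masonry cleaner falls in Code H-9.
Total Code H-9: (three 33.33 L containers = 99.99 L) + (three 37.92 L containers = 113.76 L) = 213.75 L.
That is within the Code H-9 cargo aircraft limit of 250 L.
Code H-5 quantity: two 275 g packs = 550 g.
550 g is within the cargo aircraft limit of 1 kg for Code H-5.
The segregation rule (Code H-9 with Code H-6) does not apply to Code H-9 with Code H-5.
Every hazard code is within its cargo aircraft limit and no segregation rule is violated.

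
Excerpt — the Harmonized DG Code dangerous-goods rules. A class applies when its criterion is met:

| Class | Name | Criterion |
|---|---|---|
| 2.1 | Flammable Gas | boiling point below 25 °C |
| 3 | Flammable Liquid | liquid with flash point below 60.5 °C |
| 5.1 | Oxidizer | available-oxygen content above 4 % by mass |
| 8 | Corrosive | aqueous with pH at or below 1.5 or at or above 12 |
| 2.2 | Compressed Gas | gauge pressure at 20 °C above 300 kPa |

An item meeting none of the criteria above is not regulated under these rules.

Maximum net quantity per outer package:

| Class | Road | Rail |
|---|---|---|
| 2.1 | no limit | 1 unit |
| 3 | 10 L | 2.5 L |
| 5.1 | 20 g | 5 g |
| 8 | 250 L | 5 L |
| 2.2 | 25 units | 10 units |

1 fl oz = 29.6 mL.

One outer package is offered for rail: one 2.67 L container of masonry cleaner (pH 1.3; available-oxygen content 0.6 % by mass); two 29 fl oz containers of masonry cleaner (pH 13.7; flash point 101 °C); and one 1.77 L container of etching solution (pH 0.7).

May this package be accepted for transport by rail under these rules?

No

The masonry cleaner has pH 1.3, which is ≤ 1.5, so it is Class 8 (Corrosive).
pH 13.7 meets the Class 8 criterion (Corrosive), so the masonry cleaner is Class 8.
pH 0.7 meets the Class 8 criterion (Corrosive), so the etching solution is Class 8.
Class 8 net quantity: 2.67 L + (two 29 fl oz containers = 1716.8 mL) + 1.77 L = 6156.8 mL.
6156.8 mL exceeds the rail limit of 5 L for Class 8.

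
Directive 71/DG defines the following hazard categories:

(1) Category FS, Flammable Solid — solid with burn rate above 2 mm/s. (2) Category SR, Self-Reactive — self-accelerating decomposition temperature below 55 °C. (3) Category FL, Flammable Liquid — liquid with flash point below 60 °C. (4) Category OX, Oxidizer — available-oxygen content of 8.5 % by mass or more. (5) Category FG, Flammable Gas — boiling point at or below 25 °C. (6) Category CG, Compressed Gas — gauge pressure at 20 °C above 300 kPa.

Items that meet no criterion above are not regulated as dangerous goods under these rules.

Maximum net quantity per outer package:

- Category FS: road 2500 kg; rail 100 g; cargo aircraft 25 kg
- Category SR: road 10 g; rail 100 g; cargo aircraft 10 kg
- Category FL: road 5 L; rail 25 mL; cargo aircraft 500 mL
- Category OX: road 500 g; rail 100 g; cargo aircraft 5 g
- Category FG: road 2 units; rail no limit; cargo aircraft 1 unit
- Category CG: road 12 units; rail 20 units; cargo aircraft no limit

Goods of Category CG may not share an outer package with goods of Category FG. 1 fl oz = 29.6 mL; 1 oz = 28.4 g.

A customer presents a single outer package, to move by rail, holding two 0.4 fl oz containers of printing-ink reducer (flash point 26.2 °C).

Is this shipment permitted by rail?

Yes

Flash point 26.2 °C meets the Category FL criterion (Flammable Liquid), so the printing-ink reducer is Category FL.
Category FL quantity: two 0.4 fl oz containers = 23.68 mL.
23.68 mL ≤ 25 mL (rail limit, Category FL) — within limit.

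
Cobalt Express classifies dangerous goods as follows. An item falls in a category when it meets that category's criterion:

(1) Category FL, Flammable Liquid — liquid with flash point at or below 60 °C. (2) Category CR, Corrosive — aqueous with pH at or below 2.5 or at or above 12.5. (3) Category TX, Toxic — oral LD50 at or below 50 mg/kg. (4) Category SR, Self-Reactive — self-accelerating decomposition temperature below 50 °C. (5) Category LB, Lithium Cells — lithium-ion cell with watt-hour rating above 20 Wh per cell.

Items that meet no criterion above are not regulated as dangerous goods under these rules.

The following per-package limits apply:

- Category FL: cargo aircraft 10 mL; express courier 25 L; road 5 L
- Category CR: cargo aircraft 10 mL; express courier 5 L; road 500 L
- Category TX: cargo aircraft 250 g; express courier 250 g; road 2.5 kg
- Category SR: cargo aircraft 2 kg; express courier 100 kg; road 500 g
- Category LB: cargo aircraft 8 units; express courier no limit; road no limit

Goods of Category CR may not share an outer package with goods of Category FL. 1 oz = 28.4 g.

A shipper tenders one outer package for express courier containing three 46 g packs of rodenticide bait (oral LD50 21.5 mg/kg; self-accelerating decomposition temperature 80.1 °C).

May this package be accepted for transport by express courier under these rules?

Oral LD50 21.5 mg/kg meets the Category TX criterion (Toxic), so the rodenticide bait is Category TX.
Category TX quantity: three 46 g packs = 138 g.
That is within the Category TX express courier limit of 250 g.

Yes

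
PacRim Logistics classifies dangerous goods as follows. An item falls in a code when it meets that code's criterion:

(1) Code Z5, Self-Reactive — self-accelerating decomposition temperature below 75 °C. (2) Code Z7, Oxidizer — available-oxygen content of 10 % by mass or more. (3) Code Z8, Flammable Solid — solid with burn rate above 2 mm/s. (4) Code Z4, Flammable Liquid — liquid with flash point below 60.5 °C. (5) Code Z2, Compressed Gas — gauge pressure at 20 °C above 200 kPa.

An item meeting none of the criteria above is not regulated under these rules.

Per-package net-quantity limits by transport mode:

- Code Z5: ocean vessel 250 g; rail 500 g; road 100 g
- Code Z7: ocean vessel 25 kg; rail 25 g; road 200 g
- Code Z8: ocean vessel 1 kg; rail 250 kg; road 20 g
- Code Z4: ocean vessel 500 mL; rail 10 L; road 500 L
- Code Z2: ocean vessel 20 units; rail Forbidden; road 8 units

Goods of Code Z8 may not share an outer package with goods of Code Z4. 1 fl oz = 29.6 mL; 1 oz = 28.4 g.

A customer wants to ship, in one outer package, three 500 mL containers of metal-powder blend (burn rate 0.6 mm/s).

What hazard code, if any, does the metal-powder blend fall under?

Not regulated

burn rate 0.6 mm/s is not above 2 mm/s, so Code Z8 does not apply.
No criterion is met, so the item is not regulated.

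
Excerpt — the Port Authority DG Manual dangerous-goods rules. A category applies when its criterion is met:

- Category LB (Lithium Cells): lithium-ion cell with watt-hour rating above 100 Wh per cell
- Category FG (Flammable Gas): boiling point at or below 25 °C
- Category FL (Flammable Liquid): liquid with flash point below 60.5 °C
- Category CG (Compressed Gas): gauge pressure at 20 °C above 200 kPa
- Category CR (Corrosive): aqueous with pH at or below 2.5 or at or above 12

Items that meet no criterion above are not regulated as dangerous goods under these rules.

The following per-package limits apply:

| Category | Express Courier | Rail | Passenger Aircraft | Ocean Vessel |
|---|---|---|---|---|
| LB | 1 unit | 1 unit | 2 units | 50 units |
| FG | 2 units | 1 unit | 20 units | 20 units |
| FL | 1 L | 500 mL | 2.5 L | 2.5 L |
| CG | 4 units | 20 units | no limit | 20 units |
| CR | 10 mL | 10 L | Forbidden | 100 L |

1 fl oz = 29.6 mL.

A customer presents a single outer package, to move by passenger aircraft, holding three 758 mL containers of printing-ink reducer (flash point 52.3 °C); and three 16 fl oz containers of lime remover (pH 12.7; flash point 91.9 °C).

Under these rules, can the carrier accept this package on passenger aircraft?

The printing-ink reducer has flash point 52.3 °C, which is < 60.5 °C, so it is Category FL (Flammable Liquid).
Lime remover: pH 12.7 ≥ 12 → Category CR (Corrosive).
Category CR quantity: three 16 fl oz containers = 1420.8 mL.
By passenger aircraft, Category CR is Forbidden regardless of quantity.
Category FL quantity: three 758 mL containers = 2.274 L.
That is within the Category FL passenger aircraft limit of 2.5 L.

No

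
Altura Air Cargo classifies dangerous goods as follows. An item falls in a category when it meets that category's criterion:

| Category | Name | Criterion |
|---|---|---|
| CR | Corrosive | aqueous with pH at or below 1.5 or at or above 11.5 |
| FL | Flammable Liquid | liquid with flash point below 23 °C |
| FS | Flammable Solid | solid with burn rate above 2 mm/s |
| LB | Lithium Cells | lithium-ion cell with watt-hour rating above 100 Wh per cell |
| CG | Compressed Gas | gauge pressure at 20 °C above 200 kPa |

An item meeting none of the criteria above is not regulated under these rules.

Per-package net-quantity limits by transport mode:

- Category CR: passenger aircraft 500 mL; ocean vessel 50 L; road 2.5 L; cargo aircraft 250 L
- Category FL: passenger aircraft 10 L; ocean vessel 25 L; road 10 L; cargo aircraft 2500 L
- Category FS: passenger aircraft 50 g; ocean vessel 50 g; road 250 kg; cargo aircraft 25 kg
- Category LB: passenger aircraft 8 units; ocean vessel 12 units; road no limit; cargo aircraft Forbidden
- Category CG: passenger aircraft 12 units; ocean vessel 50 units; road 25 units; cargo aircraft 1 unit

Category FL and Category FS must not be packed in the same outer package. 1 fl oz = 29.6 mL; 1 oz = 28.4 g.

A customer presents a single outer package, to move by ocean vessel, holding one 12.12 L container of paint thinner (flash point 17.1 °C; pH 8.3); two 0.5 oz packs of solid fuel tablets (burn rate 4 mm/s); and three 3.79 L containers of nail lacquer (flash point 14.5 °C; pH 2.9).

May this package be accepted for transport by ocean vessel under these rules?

With flash point 17.1 °C (< 23 °C), the paint thinner falls in Category FL.
Burn rate 4 mm/s meets the Category FS criterion (Flammable Solid), so the solid fuel tablets are Category FS.
The nail lacquer has flash point 14.5 °C, which is < 23 °C, so it is Category FL (Flammable Liquid).
Category FL net quantity: 12.12 L + (three 3.79 L containers = 11.37 L) = 23.49 L.
23.49 L is within the ocean vessel limit of 25 L for Category FL.
Category FS quantity: two 0.5 oz packs = 28.4 g.
28.4 g ≤ 50 g (ocean vessel limit, Category FS) — within limit.
Category FL and Category FS may not share an outer package.

No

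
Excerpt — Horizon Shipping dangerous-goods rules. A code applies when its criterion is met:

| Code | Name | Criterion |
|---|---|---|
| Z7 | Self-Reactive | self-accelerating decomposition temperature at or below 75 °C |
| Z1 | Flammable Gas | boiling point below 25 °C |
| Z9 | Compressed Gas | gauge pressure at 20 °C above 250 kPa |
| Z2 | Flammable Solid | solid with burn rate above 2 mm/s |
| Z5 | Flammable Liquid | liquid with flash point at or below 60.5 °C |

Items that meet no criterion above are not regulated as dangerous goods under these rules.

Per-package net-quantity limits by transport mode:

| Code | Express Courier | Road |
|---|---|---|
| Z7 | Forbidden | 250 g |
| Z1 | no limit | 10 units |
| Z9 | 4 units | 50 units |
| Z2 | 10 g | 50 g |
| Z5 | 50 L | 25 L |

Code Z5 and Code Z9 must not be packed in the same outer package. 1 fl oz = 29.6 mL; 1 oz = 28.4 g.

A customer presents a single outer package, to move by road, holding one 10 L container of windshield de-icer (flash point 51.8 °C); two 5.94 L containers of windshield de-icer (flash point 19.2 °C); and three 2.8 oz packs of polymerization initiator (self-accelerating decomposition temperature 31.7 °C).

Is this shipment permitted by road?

The windshield de-icer has flash point 51.8 °C, which is ≤ 60.5 °C, so it is Code Z5 (Flammable Liquid).
The windshield de-icer has flash point 19.2 °C, which is ≤ 60.5 °C, so it is Code Z5 (Flammable Liquid).
With self-accelerating decomposition temperature 31.7 °C (≤ 75 °C), the polymerization initiator falls in Code Z7.
Code Z5 net quantity: 10 L + (two 5.94 L containers = 11.88 L) = 21.88 L.
21.88 L ≤ 25 L (road limit, Code Z5) — within limit.
Code Z7 quantity: three 2.8 oz packs = 238.56 g.
238.56 g is within the road limit of 250 g for Code Z7.
The segregation rule (Code Z5 with Code Z9) does not apply to Code Z5 with Code Z7.
Every hazard code is within its road limit and no segregation rule is violated.

Yes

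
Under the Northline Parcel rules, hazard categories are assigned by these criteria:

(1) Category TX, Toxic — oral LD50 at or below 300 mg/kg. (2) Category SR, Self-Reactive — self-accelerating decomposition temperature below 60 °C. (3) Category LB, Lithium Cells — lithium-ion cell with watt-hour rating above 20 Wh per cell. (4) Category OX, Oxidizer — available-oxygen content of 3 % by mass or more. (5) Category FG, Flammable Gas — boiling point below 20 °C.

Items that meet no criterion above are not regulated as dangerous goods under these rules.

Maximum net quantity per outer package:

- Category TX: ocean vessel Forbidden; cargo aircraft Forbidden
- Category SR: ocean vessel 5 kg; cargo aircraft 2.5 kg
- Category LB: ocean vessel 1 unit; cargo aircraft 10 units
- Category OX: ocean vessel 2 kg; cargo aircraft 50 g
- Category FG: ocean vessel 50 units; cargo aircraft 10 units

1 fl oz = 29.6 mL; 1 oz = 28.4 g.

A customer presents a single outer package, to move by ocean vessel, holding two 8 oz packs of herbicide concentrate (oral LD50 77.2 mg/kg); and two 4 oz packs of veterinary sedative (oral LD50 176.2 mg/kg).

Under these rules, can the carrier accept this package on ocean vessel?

No

The herbicide concentrate has oral LD50 77.2 mg/kg, which is ≤ 300 mg/kg, so it is Category TX (Toxic).
Veterinary sedative: oral LD50 176.2 mg/kg ≤ 300 mg/kg → Category TX (Toxic).
Category TX net quantity: (two 8 oz packs = 454.4 g) + (two 4 oz packs = 227.2 g) = 681.6 g.
Category TX is Forbidden by ocean vessel.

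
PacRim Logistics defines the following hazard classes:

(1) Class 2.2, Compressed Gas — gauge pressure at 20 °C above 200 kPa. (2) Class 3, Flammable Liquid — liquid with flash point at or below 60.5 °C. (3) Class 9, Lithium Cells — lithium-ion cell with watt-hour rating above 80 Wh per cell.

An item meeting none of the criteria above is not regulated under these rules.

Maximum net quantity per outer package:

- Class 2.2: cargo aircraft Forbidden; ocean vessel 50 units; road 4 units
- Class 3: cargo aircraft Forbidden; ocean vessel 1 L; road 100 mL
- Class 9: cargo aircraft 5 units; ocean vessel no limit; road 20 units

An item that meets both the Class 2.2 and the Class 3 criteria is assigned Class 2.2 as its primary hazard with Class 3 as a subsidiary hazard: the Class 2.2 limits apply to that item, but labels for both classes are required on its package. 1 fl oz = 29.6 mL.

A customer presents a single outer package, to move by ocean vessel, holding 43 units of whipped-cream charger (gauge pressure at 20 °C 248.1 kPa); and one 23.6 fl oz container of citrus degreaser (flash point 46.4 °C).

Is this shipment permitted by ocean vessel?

Whipped-cream charger: gauge pressure at 20 °C 248.1 kPa > 200 kPa → Class 2.2 (Compressed Gas).
The citrus degreaser has flash point 46.4 °C, which is ≤ 60.5 °C, so it is Class 3 (Flammable Liquid).
Class 3 quantity: one 23.6 fl oz container = 698.56 mL.
698.56 mL is within the ocean vessel limit of 1 L for Class 3.
Class 2.2 quantity: 43 units.
43 units is within the ocean vessel limit of 50 units for Class 2.2.
Every hazard class is within its ocean vessel limit and no segregation rule is violated.

Yes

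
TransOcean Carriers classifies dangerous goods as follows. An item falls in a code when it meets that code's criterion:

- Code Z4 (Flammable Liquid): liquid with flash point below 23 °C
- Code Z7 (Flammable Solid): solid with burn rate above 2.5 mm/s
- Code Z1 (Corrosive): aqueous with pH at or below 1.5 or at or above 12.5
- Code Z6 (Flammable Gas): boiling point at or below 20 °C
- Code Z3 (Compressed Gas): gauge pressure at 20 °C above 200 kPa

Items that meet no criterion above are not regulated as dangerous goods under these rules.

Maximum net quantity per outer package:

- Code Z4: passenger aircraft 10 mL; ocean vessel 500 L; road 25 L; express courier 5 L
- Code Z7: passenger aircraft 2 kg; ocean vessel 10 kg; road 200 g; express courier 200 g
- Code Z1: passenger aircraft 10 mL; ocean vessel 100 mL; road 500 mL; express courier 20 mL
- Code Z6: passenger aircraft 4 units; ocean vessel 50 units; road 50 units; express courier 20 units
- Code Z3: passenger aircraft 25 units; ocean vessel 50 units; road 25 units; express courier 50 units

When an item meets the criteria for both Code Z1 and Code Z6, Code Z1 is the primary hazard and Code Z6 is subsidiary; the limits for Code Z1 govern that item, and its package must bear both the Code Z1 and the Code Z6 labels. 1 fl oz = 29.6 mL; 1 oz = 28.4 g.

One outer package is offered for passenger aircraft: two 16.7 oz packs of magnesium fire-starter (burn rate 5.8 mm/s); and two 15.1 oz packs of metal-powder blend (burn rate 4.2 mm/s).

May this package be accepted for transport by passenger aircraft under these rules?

The magnesium fire-starter has burn rate 5.8 mm/s, which is > 2.5 mm/s, so it is Code Z7 (Flammable Solid).
Burn rate 4.2 mm/s meets the Code Z7 criterion (Flammable Solid), so the metal-powder blend is Code Z7.
Total Code Z7: (two 16.7 oz packs = 948.56 g) + (two 15.1 oz packs = 857.68 g) = 1806.24 g.
1806.24 g ≤ 2 kg (passenger aircraft limit, Code Z7) — within limit.

Yes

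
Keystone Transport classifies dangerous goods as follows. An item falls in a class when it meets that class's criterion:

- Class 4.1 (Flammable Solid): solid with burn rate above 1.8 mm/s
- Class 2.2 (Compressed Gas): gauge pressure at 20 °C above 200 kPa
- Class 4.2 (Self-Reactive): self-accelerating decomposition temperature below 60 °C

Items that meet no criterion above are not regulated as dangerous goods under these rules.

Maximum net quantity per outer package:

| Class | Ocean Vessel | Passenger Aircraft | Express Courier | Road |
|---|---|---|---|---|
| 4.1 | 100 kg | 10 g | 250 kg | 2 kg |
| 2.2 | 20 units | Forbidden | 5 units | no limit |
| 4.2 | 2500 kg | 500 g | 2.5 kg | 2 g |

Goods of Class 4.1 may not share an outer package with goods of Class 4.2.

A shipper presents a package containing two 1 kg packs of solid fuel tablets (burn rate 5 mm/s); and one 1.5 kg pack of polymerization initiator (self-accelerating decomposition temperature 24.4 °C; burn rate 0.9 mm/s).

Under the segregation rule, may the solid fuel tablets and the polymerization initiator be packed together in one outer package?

Solid fuel tablets: burn rate 5 mm/s > 1.8 mm/s → Class 4.1 (Flammable Solid).
With self-accelerating decomposition temperature 24.4 °C (< 60 °C), the polymerization initiator falls in Class 4.2.
Class 4.1 and Class 4.2 may not share an outer package.

No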